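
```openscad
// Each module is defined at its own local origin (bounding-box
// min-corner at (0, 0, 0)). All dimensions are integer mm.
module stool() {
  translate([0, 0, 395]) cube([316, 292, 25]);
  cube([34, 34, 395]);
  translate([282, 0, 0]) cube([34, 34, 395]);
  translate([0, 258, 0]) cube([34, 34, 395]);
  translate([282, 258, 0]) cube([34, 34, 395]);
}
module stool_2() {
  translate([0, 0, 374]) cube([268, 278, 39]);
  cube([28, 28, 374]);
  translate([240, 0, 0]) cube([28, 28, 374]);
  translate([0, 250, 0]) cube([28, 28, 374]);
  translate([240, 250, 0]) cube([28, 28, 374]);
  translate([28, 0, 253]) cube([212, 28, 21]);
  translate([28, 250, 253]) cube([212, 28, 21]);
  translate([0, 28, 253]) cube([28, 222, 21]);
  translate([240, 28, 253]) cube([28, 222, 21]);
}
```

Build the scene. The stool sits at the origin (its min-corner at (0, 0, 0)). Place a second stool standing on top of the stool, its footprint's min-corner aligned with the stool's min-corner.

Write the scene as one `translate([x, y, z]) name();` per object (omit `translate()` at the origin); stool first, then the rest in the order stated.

stool();
translate([0, 0, 420]) stool_2();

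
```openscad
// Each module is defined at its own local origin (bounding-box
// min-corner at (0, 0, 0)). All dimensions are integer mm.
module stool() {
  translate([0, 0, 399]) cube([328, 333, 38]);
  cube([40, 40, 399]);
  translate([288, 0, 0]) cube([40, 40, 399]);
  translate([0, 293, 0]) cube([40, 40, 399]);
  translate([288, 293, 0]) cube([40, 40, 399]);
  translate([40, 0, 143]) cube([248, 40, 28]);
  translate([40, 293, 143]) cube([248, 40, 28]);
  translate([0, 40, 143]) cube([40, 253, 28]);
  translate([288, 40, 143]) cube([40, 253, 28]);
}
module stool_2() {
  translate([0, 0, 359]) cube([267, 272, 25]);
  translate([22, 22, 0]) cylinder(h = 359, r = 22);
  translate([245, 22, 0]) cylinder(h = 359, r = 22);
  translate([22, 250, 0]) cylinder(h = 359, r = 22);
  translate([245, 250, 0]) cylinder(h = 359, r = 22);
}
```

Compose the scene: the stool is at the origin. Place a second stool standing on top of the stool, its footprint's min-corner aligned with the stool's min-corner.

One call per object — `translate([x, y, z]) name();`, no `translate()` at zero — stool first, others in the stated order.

stool();
translate([0, 0, 437]) stool_2();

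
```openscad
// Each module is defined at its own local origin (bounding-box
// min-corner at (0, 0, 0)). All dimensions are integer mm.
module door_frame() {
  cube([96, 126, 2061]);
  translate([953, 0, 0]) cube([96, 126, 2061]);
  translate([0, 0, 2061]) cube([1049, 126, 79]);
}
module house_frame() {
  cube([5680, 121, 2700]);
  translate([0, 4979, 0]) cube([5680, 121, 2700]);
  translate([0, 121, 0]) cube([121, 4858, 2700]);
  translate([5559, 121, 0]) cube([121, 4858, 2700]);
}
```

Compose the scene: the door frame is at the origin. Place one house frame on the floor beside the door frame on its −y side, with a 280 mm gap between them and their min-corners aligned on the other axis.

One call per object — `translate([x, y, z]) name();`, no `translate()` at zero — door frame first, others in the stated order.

door_frame();
translate([0, -5380, 0]) house_frame();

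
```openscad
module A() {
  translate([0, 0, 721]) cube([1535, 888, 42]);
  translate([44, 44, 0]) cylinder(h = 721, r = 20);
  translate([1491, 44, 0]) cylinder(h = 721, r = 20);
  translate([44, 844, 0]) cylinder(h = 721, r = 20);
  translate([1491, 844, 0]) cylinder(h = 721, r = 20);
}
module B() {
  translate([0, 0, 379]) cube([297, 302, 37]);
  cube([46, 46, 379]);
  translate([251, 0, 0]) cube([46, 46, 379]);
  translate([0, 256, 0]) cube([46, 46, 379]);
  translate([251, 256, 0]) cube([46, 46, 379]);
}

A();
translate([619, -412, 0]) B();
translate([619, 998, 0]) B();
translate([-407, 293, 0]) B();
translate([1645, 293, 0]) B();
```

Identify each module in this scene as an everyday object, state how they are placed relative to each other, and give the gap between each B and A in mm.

Each stool's nearest face is 110 mm from the table's bounding box.

A is a table. B is a stool. Four stools sit around the table at the −y, +y, −x, +x sides. The gap between each stool and the table is 110 mm.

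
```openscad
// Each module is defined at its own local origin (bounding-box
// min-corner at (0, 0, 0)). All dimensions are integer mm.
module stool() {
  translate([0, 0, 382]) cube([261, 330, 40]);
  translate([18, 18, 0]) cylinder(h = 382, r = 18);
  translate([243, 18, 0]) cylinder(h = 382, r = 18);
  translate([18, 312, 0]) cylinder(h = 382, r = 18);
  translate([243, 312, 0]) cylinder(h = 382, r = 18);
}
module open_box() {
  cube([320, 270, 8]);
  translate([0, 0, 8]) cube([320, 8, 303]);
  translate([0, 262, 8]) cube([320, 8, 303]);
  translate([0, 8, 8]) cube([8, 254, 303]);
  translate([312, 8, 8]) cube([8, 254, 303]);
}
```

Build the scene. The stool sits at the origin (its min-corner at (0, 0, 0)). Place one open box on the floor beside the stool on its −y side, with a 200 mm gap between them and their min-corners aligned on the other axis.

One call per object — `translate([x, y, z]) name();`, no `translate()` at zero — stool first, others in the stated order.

stool();
translate([0, -470, 0]) open_box();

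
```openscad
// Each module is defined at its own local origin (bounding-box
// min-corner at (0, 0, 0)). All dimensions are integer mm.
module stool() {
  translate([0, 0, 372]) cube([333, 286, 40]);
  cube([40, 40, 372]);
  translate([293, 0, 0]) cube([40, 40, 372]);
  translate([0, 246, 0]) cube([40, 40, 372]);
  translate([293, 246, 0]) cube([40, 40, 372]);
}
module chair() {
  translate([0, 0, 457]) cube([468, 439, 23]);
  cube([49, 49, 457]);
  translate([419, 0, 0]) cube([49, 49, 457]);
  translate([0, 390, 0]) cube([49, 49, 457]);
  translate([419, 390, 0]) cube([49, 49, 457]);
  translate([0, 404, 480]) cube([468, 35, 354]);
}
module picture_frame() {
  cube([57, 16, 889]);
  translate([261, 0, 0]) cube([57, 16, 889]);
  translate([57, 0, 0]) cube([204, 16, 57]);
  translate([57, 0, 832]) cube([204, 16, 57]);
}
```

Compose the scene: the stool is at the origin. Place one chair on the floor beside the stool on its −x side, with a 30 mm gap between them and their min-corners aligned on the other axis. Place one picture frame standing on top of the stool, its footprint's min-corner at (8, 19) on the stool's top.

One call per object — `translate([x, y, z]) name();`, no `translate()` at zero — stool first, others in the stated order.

stool();
translate([-498, 0, 0]) chair();
translate([8, 19, 412]) picture_frame();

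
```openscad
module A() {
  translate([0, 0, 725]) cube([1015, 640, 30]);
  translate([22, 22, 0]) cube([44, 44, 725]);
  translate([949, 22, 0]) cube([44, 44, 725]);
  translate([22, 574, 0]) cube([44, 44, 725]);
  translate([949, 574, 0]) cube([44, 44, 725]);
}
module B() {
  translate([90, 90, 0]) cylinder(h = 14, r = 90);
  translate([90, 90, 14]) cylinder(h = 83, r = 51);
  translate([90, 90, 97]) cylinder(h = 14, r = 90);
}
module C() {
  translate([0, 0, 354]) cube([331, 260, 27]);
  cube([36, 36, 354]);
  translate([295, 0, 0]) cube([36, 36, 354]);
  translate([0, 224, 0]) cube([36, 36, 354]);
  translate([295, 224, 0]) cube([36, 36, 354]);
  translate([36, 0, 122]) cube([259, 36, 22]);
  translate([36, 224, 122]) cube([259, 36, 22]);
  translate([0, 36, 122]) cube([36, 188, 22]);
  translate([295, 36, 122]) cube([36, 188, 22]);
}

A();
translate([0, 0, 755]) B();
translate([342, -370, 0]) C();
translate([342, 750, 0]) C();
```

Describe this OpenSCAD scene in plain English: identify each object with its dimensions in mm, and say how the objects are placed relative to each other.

A is a rectangular dining table. The top is 1015×640×30 mm with its upper surface at z = 755 mm. It stands on four 44×44 mm square legs, each inset 22 mm from the nearest pair of top edges, running from the floor to the underside of the top.

B is a spool: two coaxial disc flanges of radius 90 mm and thickness 14 mm, joined by a core cylinder of radius 51 mm and height 83 mm. The lower flange rests on z = 0 and the three cylinders share a vertical axis.

C is a simple wooden stool: a rectangular seat 331 mm (x) by 260 mm (y), 27 mm thick, top face at z = 381 mm, on four square legs, each 36×36 mm in cross-section. The legs rest on z = 0, each flush with a corner of the seat. Four stretchers, 36 mm wide and 22 mm tall, connect adjacent legs with their undersides at z = 122 mm, each running between the inner faces of the legs it joins and aligned with the legs' outer faces on the other axis.

The spool is on top of the table. Two stools sit around the table at the −y, +y sides.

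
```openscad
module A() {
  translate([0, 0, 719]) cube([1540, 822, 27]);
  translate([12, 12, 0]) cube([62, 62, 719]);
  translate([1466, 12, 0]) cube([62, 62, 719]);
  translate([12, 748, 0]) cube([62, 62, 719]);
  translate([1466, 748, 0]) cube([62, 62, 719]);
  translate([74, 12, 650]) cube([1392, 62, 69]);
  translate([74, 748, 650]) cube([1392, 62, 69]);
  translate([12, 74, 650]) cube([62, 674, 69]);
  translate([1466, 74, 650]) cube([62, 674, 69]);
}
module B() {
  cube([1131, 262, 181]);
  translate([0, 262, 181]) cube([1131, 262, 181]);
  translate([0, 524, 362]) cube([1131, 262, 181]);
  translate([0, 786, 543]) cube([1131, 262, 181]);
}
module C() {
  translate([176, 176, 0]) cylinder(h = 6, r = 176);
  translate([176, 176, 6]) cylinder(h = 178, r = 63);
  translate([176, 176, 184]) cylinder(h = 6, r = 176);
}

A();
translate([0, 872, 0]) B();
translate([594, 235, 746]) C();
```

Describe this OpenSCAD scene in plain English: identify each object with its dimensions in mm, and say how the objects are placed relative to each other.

A is a rectangular dining table. The top is 1540×822×27 mm with its upper surface at z = 746 mm. It stands on four 62×62 mm square legs, each inset 12 mm from the nearest pair of top edges, running from the floor to the underside of the top. Four apron rails, 62 mm thick and 69 mm tall, run between adjacent legs with their top edges flush with the underside of the top and their outer faces flush with the legs' outer faces.

B is a straight staircase of 4 solid steps. Each step is 1131 mm wide (x), 262 mm deep (y, the going) and 181 mm tall (the rise). The first step rests on the floor; each subsequent step sits one going further in +y and one rise higher in +z, directly behind and above the previous step with no overlap.

C is a spool: two coaxial disc flanges of radius 176 mm and thickness 6 mm, joined by a core cylinder of radius 63 mm and height 178 mm. The lower flange rests on z = 0 and the three cylinders share a vertical axis.

The staircase is on the floor beside the table on its +y side. The spool is on top of the table, centred.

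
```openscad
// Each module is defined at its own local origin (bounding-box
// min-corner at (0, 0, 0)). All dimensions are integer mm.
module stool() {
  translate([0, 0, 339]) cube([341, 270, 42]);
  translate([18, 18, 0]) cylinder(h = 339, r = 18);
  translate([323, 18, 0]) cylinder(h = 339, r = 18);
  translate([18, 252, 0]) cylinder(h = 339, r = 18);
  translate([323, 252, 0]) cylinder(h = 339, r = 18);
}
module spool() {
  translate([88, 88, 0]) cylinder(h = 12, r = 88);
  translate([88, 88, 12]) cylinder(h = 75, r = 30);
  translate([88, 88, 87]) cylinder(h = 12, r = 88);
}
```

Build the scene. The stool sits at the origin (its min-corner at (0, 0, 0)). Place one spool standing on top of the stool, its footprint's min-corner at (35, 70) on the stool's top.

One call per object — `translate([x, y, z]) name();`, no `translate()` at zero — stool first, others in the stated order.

stool();
translate([35, 70, 381]) spool();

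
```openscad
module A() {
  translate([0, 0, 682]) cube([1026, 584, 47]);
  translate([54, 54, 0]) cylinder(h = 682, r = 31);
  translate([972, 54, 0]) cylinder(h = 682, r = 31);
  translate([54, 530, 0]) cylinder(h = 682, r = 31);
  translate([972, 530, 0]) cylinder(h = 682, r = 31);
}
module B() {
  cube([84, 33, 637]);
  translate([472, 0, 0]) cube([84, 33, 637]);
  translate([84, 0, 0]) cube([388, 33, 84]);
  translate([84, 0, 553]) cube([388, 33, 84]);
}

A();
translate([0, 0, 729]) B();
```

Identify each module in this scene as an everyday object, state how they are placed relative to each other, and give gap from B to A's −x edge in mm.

The picture frame's min-x is at 0; the table's min-x is 0; gap = 0 mm.

A is a table. B is a picture frame. The picture frame is on top of the table. The gap from the picture frame to the table's −x edge is 0 mm.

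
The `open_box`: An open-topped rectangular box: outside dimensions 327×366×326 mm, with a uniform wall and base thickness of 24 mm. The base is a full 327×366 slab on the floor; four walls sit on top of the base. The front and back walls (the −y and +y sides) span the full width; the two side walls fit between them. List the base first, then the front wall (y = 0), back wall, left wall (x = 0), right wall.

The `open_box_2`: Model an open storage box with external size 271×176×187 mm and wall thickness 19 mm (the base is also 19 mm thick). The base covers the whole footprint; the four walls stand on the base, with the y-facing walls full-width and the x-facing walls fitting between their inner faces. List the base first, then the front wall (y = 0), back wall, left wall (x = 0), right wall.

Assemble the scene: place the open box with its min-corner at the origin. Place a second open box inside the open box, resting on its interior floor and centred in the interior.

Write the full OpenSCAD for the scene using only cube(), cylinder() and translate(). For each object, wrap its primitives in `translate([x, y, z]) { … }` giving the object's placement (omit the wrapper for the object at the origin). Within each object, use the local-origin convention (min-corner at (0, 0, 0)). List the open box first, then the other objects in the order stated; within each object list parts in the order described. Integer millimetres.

cube([327, 366, 24]);
translate([0, 0, 24]) cube([327, 24, 302]);
translate([0, 342, 24]) cube([327, 24, 302]);
translate([0, 24, 24]) cube([24, 318, 302]);
translate([303, 24, 24]) cube([24, 318, 302]);
translate([28, 95, 24]) {
  cube([271, 176, 19]);
  translate([0, 0, 19]) cube([271, 19, 168]);
  translate([0, 157, 19]) cube([271, 19, 168]);
  translate([0, 19, 19]) cube([19, 138, 168]);
  translate([252, 19, 19]) cube([19, 138, 168]);
}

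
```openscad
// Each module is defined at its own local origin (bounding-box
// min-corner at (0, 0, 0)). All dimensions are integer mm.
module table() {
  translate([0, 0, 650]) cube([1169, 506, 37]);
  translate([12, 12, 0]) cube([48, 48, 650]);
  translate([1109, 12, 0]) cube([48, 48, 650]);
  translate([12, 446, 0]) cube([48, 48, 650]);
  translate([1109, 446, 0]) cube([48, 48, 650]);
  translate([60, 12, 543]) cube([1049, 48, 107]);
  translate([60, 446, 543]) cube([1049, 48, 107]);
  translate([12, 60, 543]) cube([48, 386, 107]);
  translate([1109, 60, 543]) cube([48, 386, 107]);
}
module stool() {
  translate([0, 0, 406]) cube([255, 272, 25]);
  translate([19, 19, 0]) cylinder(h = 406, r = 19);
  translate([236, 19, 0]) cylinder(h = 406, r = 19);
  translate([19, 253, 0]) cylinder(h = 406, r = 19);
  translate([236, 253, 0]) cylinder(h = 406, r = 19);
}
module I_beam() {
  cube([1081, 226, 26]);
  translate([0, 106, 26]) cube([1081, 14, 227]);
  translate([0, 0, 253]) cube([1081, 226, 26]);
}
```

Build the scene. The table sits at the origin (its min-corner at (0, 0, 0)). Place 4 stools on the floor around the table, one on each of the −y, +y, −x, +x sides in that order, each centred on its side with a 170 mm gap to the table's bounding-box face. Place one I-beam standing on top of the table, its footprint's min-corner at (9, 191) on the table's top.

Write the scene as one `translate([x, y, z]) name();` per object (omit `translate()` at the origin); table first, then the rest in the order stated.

table();
translate([457, -442, 0]) stool();
translate([457, 676, 0]) stool();
translate([-425, 117, 0]) stool();
translate([1339, 117, 0]) stool();
translate([9, 191, 687]) I_beam();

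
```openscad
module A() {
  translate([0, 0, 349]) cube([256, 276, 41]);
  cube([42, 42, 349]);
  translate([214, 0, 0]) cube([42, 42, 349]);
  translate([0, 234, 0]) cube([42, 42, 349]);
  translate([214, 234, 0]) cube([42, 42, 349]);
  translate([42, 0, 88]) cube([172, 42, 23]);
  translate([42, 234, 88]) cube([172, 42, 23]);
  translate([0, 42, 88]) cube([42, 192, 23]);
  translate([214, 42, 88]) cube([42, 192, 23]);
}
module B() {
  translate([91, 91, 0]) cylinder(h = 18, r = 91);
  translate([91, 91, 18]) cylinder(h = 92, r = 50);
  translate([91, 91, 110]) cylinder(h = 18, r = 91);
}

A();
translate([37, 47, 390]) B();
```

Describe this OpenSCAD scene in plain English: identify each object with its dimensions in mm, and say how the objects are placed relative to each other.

A is a four-legged stool. The seat is a 256×276×41 mm slab whose top surface is at z = 390 mm; four square legs, each 42×42 mm in cross-section, run from the floor (z = 0) to the underside of the seat, each flush with a corner of the seat. Four stretchers, 42 mm wide and 23 mm tall, connect adjacent legs with their undersides at z = 88 mm, each running between the inner faces of the legs it joins and aligned with the legs' outer faces on the other axis.

B is a spool: two coaxial disc flanges of radius 91 mm and thickness 18 mm, joined by a core cylinder of radius 50 mm and height 92 mm. The lower flange rests on z = 0 and the three cylinders share a vertical axis.

The spool is on top of the stool, centred.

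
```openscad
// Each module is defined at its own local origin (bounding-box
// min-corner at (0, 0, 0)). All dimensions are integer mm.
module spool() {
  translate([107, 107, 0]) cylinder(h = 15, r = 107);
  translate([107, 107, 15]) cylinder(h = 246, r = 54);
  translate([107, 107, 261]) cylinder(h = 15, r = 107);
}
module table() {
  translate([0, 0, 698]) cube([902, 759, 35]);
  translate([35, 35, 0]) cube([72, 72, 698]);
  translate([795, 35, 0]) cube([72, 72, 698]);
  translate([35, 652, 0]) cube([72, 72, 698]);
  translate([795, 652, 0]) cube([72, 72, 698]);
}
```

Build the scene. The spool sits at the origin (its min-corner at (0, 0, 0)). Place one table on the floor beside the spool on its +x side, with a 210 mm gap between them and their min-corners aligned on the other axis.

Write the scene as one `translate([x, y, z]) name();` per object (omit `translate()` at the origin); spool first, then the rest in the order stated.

spool();
translate([424, 0, 0]) table();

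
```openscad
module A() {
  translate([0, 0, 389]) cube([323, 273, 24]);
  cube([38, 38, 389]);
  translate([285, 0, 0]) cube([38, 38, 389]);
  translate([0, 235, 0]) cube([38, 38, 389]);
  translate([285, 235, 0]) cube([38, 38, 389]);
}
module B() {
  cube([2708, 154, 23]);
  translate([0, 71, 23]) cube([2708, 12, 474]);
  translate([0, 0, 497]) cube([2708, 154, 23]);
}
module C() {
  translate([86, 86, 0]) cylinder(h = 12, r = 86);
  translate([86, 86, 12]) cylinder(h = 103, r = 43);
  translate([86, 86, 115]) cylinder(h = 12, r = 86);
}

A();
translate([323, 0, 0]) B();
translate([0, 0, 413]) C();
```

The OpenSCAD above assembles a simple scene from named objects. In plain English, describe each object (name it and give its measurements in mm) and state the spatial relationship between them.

A is a simple wooden stool: a rectangular seat 323 mm (x) by 273 mm (y), 24 mm thick, top face at z = 413 mm, on four square legs, each 38×38 mm in cross-section. The legs rest on z = 0, each flush with a corner of the seat.

B is an I-beam lying along x, 2708 mm long. Overall section height 520 mm. Two flanges 154 mm wide (y) and 23 mm thick, one on the floor and one at the top; a web 12 mm thick runs between them, centred on the flange width.

C is a spool: two coaxial disc flanges of radius 86 mm and thickness 12 mm, joined by a core cylinder of radius 43 mm and height 103 mm. The lower flange rests on z = 0 and the three cylinders share a vertical axis.

The I-beam is against the stool's +x side, with their −y faces flush. The spool is on top of the stool.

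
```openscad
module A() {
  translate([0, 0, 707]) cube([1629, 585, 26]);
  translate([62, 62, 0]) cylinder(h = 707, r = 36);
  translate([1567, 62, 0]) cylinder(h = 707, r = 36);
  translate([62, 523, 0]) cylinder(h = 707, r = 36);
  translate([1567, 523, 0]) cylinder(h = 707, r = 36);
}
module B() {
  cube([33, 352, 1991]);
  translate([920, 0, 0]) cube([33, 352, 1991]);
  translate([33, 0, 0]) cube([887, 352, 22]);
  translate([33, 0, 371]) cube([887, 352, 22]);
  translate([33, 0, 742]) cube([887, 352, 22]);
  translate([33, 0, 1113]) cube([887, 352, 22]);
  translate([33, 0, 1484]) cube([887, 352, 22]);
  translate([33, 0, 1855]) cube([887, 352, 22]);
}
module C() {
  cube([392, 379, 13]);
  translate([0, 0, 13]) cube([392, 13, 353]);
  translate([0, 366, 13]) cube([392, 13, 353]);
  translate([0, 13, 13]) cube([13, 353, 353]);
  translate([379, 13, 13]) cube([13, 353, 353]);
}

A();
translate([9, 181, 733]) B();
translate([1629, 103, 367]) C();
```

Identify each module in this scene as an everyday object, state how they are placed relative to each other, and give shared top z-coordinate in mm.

Both tops at z = 733 mm.

A is a table. B is a bookshelf. C is an open box. The bookshelf is on top of the table. The open box is beside the table with their tops flush at z = 733. The shared top z-coordinate is 733 mm.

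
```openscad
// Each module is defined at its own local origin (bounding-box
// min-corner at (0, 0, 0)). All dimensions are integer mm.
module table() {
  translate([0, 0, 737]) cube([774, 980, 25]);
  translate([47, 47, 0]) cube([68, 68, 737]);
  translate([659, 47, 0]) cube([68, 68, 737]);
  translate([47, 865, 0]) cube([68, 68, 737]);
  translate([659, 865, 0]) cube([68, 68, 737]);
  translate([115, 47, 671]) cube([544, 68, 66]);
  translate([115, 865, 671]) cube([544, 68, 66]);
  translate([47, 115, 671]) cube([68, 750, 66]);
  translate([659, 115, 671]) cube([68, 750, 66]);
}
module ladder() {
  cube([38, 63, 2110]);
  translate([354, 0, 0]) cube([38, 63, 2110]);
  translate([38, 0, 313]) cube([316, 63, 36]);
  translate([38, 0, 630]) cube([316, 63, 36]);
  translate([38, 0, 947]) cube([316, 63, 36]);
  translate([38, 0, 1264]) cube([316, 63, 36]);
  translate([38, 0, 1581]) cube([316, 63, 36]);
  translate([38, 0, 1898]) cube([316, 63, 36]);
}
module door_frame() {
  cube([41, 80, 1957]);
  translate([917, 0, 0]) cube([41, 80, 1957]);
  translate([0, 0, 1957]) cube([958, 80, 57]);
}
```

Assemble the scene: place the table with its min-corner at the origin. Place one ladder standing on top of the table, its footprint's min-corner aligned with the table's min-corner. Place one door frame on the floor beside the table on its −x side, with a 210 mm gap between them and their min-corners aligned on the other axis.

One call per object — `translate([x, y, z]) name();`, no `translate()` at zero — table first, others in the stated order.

table();
translate([0, 0, 762]) ladder();
translate([-1168, 0, 0]) door_frame();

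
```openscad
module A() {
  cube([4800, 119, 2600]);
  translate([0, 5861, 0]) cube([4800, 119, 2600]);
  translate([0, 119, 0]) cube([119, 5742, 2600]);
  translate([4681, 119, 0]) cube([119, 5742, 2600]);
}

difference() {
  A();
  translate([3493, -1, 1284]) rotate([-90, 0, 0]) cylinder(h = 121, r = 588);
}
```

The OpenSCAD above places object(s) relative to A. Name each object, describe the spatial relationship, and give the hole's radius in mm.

A is a house frame. The house frame has a circular hole through its front wall. The hole's radius is 588 mm.

The subtracted cylinder has r = 588 mm.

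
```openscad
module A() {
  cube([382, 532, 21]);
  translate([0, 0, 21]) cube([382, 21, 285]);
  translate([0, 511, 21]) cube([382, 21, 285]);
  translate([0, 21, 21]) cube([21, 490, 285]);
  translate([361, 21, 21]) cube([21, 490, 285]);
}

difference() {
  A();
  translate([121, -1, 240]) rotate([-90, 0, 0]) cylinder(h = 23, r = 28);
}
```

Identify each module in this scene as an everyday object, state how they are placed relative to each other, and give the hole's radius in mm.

The subtracted cylinder has r = 28 mm.

A is an open box. The open box has a circular hole through its front wall. The hole's radius is 28 mm.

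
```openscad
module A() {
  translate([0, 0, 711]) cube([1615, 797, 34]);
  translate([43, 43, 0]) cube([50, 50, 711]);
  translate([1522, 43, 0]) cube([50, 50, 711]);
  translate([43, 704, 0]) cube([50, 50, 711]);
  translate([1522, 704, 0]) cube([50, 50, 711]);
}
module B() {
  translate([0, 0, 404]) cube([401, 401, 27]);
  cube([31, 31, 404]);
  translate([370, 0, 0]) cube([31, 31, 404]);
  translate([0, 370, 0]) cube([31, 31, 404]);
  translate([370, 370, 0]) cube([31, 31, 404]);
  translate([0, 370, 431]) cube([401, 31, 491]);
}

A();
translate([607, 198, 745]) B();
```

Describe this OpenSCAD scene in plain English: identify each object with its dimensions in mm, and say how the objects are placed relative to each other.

A is a rectangular dining table. The top is 1615×797×34 mm with its upper surface at z = 745 mm. It stands on four 50×50 mm square legs, each inset 43 mm from the nearest pair of top edges, running from the floor to the underside of the top.

B is a chair. The seat is a 401×401×27 mm slab with its top at z = 431 mm, on four 31×31 mm corner legs (flush with the seat edges, standing on z = 0). A flat backrest 31 mm thick, 491 mm tall, spans the full seat width and rises from the seat top along its +y edge, rear face flush with the rear of the seat.

The chair is on top of the table, centred.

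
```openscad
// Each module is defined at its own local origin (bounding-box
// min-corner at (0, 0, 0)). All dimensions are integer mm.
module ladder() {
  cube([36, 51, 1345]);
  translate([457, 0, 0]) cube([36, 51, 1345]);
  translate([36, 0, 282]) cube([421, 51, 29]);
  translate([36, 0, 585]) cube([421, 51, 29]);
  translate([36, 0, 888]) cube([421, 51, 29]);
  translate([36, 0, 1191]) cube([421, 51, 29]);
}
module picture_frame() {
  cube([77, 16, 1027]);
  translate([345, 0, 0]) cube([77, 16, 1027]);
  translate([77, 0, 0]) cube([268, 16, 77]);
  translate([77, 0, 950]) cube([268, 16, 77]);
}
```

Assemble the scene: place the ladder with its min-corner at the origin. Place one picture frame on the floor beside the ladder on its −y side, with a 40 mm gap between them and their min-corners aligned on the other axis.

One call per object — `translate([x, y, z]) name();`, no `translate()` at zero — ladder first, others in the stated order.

ladder();
translate([0, -56, 0]) picture_frame();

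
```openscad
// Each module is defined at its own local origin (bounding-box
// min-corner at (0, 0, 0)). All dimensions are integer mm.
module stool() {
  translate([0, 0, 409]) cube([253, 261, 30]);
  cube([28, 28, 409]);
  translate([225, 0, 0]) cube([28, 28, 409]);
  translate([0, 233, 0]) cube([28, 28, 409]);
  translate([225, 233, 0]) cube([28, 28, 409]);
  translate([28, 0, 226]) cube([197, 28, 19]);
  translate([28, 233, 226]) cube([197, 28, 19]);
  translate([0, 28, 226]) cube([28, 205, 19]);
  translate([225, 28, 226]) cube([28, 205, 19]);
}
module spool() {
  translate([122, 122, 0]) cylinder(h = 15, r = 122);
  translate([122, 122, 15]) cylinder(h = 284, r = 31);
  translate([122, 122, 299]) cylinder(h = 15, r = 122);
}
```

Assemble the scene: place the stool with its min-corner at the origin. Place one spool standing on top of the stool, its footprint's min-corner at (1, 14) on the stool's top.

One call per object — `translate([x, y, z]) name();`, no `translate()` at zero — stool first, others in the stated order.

stool();
translate([1, 14, 439]) spool();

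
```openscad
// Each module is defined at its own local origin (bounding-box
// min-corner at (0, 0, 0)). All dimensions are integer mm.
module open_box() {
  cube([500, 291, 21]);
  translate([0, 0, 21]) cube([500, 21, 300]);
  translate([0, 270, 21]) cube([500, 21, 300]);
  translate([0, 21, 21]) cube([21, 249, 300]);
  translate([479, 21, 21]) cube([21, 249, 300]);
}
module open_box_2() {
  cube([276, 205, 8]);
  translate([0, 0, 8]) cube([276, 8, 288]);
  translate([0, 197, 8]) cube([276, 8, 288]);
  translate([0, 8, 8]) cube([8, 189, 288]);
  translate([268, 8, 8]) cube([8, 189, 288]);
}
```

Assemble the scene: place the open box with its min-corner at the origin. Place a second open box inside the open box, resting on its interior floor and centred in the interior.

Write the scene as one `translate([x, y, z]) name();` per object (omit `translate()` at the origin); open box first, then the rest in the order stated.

open_box();
translate([112, 43, 21]) open_box_2();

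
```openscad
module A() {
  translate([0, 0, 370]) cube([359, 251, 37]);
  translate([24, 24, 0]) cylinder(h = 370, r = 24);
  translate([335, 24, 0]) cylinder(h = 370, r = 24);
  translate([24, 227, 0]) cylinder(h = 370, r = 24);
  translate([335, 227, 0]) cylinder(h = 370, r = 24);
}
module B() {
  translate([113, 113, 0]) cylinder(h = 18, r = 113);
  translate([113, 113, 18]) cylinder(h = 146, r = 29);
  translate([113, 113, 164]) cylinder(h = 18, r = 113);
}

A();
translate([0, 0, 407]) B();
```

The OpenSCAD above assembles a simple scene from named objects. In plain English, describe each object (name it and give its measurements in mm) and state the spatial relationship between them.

A is a four-legged stool. The seat is 359×251 mm, 37 mm thick, top at z = 407 mm. It stands on four round legs, each 48 mm in diameter, from z = 0 to the seat underside, each leg's axis is inset half a diameter from the nearest pair of seat edges (so the leg's bounding box is flush with the corner).

B is a spool: two coaxial disc flanges of radius 113 mm and thickness 18 mm, joined by a core cylinder of radius 29 mm and height 146 mm. The lower flange rests on z = 0 and the three cylinders share a vertical axis.

The spool is on top of the stool.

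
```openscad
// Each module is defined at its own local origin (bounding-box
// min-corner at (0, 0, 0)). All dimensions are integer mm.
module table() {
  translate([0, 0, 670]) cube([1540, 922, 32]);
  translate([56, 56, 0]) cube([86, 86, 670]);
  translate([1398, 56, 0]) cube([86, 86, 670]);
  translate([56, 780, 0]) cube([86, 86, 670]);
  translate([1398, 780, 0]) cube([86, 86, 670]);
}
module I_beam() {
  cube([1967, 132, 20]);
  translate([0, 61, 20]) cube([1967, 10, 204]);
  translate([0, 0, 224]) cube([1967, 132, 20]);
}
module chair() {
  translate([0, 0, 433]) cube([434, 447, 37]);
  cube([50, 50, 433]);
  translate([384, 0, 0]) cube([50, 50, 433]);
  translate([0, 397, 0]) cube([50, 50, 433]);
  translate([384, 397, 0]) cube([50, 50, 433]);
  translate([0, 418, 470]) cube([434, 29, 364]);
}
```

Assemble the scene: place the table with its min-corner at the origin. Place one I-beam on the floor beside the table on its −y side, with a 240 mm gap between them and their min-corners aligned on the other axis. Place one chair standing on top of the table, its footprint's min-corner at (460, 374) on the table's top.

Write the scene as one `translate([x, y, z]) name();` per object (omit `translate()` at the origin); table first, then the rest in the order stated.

table();
translate([0, -372, 0]) I_beam();
translate([460, 374, 702]) chair();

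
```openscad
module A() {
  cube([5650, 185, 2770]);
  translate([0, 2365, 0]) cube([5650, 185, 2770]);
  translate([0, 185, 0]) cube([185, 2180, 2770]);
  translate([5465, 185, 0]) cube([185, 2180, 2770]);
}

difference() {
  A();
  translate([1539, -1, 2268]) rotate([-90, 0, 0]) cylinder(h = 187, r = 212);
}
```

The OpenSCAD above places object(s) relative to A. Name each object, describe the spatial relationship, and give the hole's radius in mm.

The subtracted cylinder has r = 212 mm.

A is a house frame. The house frame has a circular hole through its front wall. The hole's radius is 212 mm.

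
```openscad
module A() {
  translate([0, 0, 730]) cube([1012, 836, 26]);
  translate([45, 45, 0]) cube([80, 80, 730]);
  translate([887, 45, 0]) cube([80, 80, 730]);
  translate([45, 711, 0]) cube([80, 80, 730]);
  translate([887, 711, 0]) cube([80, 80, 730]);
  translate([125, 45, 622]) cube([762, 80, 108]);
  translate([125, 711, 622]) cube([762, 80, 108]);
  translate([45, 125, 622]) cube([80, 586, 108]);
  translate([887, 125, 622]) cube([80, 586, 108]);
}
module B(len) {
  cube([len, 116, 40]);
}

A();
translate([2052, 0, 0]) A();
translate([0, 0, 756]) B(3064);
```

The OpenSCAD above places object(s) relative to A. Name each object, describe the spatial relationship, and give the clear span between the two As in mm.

A is a table. B is a beam. A beam spans the tops of two tables. The clear span between the two tables is 1040 mm.

Second table starts at x = 2052; first ends at x = 1012; clear span = 2052 − 1012 = 1040 mm.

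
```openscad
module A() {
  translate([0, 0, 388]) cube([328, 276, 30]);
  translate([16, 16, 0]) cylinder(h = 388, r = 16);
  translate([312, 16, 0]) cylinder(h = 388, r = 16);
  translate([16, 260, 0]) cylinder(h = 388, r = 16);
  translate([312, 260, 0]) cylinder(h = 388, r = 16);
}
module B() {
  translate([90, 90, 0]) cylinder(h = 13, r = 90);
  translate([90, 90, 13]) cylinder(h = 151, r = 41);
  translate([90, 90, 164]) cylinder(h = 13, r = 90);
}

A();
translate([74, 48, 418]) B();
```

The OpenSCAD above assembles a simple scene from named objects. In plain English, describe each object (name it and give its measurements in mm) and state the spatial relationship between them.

A is a four-legged stool. The seat is 328×276 mm, 30 mm thick, top at z = 418 mm. It stands on four round legs, each 32 mm in diameter, from z = 0 to the seat underside, each leg's axis is inset half a diameter from the nearest pair of seat edges (so the leg's bounding box is flush with the corner).

B is a spool: two coaxial disc flanges of radius 90 mm and thickness 13 mm, joined by a core cylinder of radius 41 mm and height 151 mm. The lower flange rests on z = 0 and the three cylinders share a vertical axis.

The spool is on top of the stool, centred.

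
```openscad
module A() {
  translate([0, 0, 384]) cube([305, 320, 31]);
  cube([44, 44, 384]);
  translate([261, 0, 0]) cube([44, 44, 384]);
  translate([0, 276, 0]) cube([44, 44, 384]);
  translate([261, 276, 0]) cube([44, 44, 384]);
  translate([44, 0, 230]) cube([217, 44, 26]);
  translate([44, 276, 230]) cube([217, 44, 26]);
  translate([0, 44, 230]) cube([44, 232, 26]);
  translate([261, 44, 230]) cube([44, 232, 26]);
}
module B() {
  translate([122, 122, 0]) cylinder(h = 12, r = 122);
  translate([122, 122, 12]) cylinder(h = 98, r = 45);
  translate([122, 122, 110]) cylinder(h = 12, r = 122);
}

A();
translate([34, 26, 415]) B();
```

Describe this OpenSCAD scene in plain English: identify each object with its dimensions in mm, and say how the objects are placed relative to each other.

A is a simple wooden stool: a rectangular seat 305 mm (x) by 320 mm (y), 31 mm thick, top face at z = 415 mm, on four square legs, each 44×44 mm in cross-section. The legs rest on z = 0, each flush with a corner of the seat. Four stretchers, 44 mm wide and 26 mm tall, connect adjacent legs with their undersides at z = 230 mm, each running between the inner faces of the legs it joins and aligned with the legs' outer faces on the other axis.

B is a spool: two coaxial disc flanges of radius 122 mm and thickness 12 mm, joined by a core cylinder of radius 45 mm and height 98 mm. The lower flange rests on z = 0 and the three cylinders share a vertical axis.

The spool is on top of the stool.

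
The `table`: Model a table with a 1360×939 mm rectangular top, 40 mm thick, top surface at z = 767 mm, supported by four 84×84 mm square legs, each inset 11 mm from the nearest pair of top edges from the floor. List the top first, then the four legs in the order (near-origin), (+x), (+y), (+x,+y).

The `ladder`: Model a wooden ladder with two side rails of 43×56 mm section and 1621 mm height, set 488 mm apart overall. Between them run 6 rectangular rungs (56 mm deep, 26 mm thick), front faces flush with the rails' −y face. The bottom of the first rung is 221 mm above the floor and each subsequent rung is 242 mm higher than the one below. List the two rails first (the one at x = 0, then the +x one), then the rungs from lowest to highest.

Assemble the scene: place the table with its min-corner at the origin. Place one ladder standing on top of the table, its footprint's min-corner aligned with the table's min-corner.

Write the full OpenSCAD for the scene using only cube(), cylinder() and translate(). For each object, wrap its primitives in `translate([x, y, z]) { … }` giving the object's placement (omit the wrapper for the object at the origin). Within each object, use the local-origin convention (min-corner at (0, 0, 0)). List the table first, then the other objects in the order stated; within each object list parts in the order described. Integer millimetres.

translate([0, 0, 727]) cube([1360, 939, 40]);
translate([11, 11, 0]) cube([84, 84, 727]);
translate([1265, 11, 0]) cube([84, 84, 727]);
translate([11, 844, 0]) cube([84, 84, 727]);
translate([1265, 844, 0]) cube([84, 84, 727]);
translate([0, 0, 767]) {
  cube([43, 56, 1621]);
  translate([445, 0, 0]) cube([43, 56, 1621]);
  translate([43, 0, 221]) cube([402, 56, 26]);
  translate([43, 0, 463]) cube([402, 56, 26]);
  translate([43, 0, 705]) cube([402, 56, 26]);
  translate([43, 0, 947]) cube([402, 56, 26]);
  translate([43, 0, 1189]) cube([402, 56, 26]);
  translate([43, 0, 1431]) cube([402, 56, 26]);
}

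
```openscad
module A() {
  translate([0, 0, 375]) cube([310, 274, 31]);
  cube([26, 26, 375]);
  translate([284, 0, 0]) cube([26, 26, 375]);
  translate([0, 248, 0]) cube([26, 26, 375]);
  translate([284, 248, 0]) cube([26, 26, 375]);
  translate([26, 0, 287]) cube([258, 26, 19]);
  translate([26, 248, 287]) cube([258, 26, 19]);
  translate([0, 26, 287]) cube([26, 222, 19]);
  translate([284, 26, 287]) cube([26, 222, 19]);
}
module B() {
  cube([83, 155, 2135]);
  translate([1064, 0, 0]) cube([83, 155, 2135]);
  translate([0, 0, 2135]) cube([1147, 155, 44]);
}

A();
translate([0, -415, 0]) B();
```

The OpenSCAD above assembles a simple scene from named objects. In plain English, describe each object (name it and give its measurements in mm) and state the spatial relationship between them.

A is a four-legged stool. The seat is 310×274 mm, 31 mm thick, top at z = 406 mm. It stands on four square legs, each 26×26 mm in cross-section, from z = 0 to the seat underside, each flush with a corner of the seat. Four stretchers, 26 mm wide and 19 mm tall, connect adjacent legs with their undersides at z = 287 mm, each running between the inner faces of the legs it joins and aligned with the legs' outer faces on the other axis.

B is a rectangular door frame: two vertical jambs of 83×155 mm section, 2135 mm tall, with a clear opening 981 mm wide between their inner faces. A header 44 mm tall and 155 mm deep lies on top of the jambs and spans the full outside width.

The door frame is on the floor beside the stool on its −y side.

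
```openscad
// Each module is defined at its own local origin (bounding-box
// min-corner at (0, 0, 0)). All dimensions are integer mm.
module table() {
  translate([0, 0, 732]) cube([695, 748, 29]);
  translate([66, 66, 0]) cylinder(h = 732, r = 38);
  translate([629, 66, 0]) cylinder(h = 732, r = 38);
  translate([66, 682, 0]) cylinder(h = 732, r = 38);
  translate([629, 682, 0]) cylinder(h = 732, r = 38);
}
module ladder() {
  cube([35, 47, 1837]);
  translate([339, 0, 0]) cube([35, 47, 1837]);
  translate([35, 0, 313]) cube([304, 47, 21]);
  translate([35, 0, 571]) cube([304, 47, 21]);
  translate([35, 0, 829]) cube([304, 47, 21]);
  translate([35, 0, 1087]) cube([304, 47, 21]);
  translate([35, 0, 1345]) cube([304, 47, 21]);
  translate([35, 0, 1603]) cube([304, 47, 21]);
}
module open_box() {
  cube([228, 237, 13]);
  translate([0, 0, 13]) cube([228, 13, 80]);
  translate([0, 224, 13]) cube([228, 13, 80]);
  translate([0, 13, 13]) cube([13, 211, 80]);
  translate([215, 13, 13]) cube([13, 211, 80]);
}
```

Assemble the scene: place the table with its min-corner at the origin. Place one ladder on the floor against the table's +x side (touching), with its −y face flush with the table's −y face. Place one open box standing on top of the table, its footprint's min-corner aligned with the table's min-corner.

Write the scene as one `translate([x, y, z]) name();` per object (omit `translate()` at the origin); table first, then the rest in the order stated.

table();
translate([695, 0, 0]) ladder();
translate([0, 0, 761]) open_box();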